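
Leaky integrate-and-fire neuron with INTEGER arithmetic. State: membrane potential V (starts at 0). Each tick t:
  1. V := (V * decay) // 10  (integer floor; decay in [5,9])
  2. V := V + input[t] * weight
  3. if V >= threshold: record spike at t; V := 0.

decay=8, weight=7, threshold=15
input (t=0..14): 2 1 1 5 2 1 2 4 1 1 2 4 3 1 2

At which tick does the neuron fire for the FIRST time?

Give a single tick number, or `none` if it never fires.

Answer: 1

Derivation:
t=0: input=2 -> V=14
t=1: input=1 -> V=0 FIRE
t=2: input=1 -> V=7
t=3: input=5 -> V=0 FIRE
t=4: input=2 -> V=14
t=5: input=1 -> V=0 FIRE
t=6: input=2 -> V=14
t=7: input=4 -> V=0 FIRE
t=8: input=1 -> V=7
t=9: input=1 -> V=12
t=10: input=2 -> V=0 FIRE
t=11: input=4 -> V=0 FIRE
t=12: input=3 -> V=0 FIRE
t=13: input=1 -> V=7
t=14: input=2 -> V=0 FIRE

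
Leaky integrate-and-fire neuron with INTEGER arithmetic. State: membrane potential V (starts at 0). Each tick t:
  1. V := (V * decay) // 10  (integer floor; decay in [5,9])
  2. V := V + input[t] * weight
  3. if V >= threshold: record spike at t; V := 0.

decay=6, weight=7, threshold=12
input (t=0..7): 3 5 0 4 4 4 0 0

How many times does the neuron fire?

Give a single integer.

Answer: 5

Derivation:
t=0: input=3 -> V=0 FIRE
t=1: input=5 -> V=0 FIRE
t=2: input=0 -> V=0
t=3: input=4 -> V=0 FIRE
t=4: input=4 -> V=0 FIRE
t=5: input=4 -> V=0 FIRE
t=6: input=0 -> V=0
t=7: input=0 -> V=0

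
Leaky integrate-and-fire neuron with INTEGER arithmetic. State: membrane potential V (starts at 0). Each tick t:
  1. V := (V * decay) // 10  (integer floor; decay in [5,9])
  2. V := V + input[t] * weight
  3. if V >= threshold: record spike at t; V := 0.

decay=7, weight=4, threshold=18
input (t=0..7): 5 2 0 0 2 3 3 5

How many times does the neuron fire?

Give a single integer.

t=0: input=5 -> V=0 FIRE
t=1: input=2 -> V=8
t=2: input=0 -> V=5
t=3: input=0 -> V=3
t=4: input=2 -> V=10
t=5: input=3 -> V=0 FIRE
t=6: input=3 -> V=12
t=7: input=5 -> V=0 FIRE

Answer: 3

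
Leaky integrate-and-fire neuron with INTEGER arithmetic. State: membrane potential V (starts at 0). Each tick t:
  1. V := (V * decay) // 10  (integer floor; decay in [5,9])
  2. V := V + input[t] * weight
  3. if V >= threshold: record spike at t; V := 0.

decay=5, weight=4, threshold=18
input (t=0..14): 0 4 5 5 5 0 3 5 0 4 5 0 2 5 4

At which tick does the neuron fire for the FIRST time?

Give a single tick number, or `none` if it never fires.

t=0: input=0 -> V=0
t=1: input=4 -> V=16
t=2: input=5 -> V=0 FIRE
t=3: input=5 -> V=0 FIRE
t=4: input=5 -> V=0 FIRE
t=5: input=0 -> V=0
t=6: input=3 -> V=12
t=7: input=5 -> V=0 FIRE
t=8: input=0 -> V=0
t=9: input=4 -> V=16
t=10: input=5 -> V=0 FIRE
t=11: input=0 -> V=0
t=12: input=2 -> V=8
t=13: input=5 -> V=0 FIRE
t=14: input=4 -> V=16

Answer: 2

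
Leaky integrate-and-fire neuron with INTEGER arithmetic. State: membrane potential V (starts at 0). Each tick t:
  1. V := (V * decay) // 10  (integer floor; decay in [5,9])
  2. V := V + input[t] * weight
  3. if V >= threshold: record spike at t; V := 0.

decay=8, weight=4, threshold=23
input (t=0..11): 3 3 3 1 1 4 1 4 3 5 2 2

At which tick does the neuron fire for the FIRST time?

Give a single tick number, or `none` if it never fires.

Answer: 2

Derivation:
t=0: input=3 -> V=12
t=1: input=3 -> V=21
t=2: input=3 -> V=0 FIRE
t=3: input=1 -> V=4
t=4: input=1 -> V=7
t=5: input=4 -> V=21
t=6: input=1 -> V=20
t=7: input=4 -> V=0 FIRE
t=8: input=3 -> V=12
t=9: input=5 -> V=0 FIRE
t=10: input=2 -> V=8
t=11: input=2 -> V=14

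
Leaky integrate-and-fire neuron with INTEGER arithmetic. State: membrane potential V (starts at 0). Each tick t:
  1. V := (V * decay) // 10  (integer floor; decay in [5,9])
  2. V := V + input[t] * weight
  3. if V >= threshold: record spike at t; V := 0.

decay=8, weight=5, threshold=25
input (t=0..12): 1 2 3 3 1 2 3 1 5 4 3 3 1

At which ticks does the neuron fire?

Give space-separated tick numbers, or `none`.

t=0: input=1 -> V=5
t=1: input=2 -> V=14
t=2: input=3 -> V=0 FIRE
t=3: input=3 -> V=15
t=4: input=1 -> V=17
t=5: input=2 -> V=23
t=6: input=3 -> V=0 FIRE
t=7: input=1 -> V=5
t=8: input=5 -> V=0 FIRE
t=9: input=4 -> V=20
t=10: input=3 -> V=0 FIRE
t=11: input=3 -> V=15
t=12: input=1 -> V=17

Answer: 2 6 8 10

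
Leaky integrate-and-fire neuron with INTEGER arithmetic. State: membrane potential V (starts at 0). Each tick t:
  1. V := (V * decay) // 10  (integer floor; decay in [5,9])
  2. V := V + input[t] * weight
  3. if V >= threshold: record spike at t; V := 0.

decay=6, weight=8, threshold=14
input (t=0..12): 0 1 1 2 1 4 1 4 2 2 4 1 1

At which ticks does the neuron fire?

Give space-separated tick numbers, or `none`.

t=0: input=0 -> V=0
t=1: input=1 -> V=8
t=2: input=1 -> V=12
t=3: input=2 -> V=0 FIRE
t=4: input=1 -> V=8
t=5: input=4 -> V=0 FIRE
t=6: input=1 -> V=8
t=7: input=4 -> V=0 FIRE
t=8: input=2 -> V=0 FIRE
t=9: input=2 -> V=0 FIRE
t=10: input=4 -> V=0 FIRE
t=11: input=1 -> V=8
t=12: input=1 -> V=12

Answer: 3 5 7 8 9 10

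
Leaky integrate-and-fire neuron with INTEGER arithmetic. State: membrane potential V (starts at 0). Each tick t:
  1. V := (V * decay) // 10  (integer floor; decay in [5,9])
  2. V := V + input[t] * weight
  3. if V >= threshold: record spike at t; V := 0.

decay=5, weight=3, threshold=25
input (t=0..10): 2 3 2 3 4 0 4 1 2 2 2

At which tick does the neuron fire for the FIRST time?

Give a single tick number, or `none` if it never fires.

Answer: none

Derivation:
t=0: input=2 -> V=6
t=1: input=3 -> V=12
t=2: input=2 -> V=12
t=3: input=3 -> V=15
t=4: input=4 -> V=19
t=5: input=0 -> V=9
t=6: input=4 -> V=16
t=7: input=1 -> V=11
t=8: input=2 -> V=11
t=9: input=2 -> V=11
t=10: input=2 -> V=11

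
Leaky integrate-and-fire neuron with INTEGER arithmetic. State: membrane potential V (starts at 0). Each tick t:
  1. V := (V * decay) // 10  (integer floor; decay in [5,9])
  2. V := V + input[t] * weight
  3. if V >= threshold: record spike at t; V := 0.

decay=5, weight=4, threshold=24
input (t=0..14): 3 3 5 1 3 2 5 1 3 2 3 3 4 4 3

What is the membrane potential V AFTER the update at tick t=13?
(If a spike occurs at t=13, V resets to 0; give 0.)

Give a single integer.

t=0: input=3 -> V=12
t=1: input=3 -> V=18
t=2: input=5 -> V=0 FIRE
t=3: input=1 -> V=4
t=4: input=3 -> V=14
t=5: input=2 -> V=15
t=6: input=5 -> V=0 FIRE
t=7: input=1 -> V=4
t=8: input=3 -> V=14
t=9: input=2 -> V=15
t=10: input=3 -> V=19
t=11: input=3 -> V=21
t=12: input=4 -> V=0 FIRE
t=13: input=4 -> V=16
t=14: input=3 -> V=20

Answer: 16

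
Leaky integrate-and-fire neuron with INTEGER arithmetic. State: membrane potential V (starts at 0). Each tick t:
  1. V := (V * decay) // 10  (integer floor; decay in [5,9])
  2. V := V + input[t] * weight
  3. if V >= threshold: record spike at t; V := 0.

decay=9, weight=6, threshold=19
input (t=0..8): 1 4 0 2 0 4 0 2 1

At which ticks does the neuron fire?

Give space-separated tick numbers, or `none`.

t=0: input=1 -> V=6
t=1: input=4 -> V=0 FIRE
t=2: input=0 -> V=0
t=3: input=2 -> V=12
t=4: input=0 -> V=10
t=5: input=4 -> V=0 FIRE
t=6: input=0 -> V=0
t=7: input=2 -> V=12
t=8: input=1 -> V=16

Answer: 1 5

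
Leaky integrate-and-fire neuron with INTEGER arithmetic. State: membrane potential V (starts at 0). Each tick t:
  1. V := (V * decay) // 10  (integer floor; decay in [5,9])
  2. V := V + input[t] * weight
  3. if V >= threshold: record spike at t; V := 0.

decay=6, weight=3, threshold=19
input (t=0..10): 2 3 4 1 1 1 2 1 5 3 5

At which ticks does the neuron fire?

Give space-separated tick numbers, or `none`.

Answer: 2 8 10

Derivation:
t=0: input=2 -> V=6
t=1: input=3 -> V=12
t=2: input=4 -> V=0 FIRE
t=3: input=1 -> V=3
t=4: input=1 -> V=4
t=5: input=1 -> V=5
t=6: input=2 -> V=9
t=7: input=1 -> V=8
t=8: input=5 -> V=0 FIRE
t=9: input=3 -> V=9
t=10: input=5 -> V=0 FIRE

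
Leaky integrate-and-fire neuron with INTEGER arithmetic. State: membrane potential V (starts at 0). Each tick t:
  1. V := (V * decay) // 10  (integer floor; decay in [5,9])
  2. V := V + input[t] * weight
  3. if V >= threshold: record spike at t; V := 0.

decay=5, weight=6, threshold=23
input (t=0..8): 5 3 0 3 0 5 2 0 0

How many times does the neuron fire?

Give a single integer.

t=0: input=5 -> V=0 FIRE
t=1: input=3 -> V=18
t=2: input=0 -> V=9
t=3: input=3 -> V=22
t=4: input=0 -> V=11
t=5: input=5 -> V=0 FIRE
t=6: input=2 -> V=12
t=7: input=0 -> V=6
t=8: input=0 -> V=3

Answer: 2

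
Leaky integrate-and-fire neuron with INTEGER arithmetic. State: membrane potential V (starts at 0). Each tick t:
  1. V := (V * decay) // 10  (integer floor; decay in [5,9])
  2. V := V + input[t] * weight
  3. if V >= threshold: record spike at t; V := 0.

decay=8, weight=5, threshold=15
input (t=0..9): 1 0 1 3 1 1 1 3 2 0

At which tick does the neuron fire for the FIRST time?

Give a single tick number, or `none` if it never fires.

Answer: 3

Derivation:
t=0: input=1 -> V=5
t=1: input=0 -> V=4
t=2: input=1 -> V=8
t=3: input=3 -> V=0 FIRE
t=4: input=1 -> V=5
t=5: input=1 -> V=9
t=6: input=1 -> V=12
t=7: input=3 -> V=0 FIRE
t=8: input=2 -> V=10
t=9: input=0 -> V=8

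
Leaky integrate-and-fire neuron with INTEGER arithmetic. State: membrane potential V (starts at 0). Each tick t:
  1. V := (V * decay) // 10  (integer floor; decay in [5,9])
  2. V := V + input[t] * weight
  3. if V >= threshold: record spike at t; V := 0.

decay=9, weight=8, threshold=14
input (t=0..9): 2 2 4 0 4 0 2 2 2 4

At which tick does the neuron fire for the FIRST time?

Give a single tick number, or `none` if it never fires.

Answer: 0

Derivation:
t=0: input=2 -> V=0 FIRE
t=1: input=2 -> V=0 FIRE
t=2: input=4 -> V=0 FIRE
t=3: input=0 -> V=0
t=4: input=4 -> V=0 FIRE
t=5: input=0 -> V=0
t=6: input=2 -> V=0 FIRE
t=7: input=2 -> V=0 FIRE
t=8: input=2 -> V=0 FIRE
t=9: input=4 -> V=0 FIRE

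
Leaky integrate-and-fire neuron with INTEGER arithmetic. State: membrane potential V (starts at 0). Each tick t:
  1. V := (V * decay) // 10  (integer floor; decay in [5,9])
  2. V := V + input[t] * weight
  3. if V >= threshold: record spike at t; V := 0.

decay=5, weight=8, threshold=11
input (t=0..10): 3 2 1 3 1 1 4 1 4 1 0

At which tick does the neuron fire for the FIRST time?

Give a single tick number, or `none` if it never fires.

t=0: input=3 -> V=0 FIRE
t=1: input=2 -> V=0 FIRE
t=2: input=1 -> V=8
t=3: input=3 -> V=0 FIRE
t=4: input=1 -> V=8
t=5: input=1 -> V=0 FIRE
t=6: input=4 -> V=0 FIRE
t=7: input=1 -> V=8
t=8: input=4 -> V=0 FIRE
t=9: input=1 -> V=8
t=10: input=0 -> V=4

Answer: 0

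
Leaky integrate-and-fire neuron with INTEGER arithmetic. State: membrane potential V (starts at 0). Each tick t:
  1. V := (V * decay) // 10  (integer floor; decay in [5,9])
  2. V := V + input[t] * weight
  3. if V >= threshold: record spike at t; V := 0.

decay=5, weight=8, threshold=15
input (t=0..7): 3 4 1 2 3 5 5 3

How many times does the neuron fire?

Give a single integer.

t=0: input=3 -> V=0 FIRE
t=1: input=4 -> V=0 FIRE
t=2: input=1 -> V=8
t=3: input=2 -> V=0 FIRE
t=4: input=3 -> V=0 FIRE
t=5: input=5 -> V=0 FIRE
t=6: input=5 -> V=0 FIRE
t=7: input=3 -> V=0 FIRE

Answer: 7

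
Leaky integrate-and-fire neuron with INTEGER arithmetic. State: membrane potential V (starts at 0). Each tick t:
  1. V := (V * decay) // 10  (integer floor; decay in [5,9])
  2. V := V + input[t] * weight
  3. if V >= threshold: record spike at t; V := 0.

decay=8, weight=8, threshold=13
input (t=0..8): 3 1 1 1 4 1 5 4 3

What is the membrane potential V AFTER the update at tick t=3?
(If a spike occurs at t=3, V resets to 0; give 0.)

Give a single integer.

t=0: input=3 -> V=0 FIRE
t=1: input=1 -> V=8
t=2: input=1 -> V=0 FIRE
t=3: input=1 -> V=8
t=4: input=4 -> V=0 FIRE
t=5: input=1 -> V=8
t=6: input=5 -> V=0 FIRE
t=7: input=4 -> V=0 FIRE
t=8: input=3 -> V=0 FIRE

Answer: 8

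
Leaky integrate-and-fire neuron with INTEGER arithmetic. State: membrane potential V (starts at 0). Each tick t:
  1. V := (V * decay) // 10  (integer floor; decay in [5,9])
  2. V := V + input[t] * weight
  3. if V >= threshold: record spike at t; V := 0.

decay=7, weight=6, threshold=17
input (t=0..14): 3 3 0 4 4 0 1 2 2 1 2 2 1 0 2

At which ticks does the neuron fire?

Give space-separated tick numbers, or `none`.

Answer: 0 1 3 4 8 11

Derivation:
t=0: input=3 -> V=0 FIRE
t=1: input=3 -> V=0 FIRE
t=2: input=0 -> V=0
t=3: input=4 -> V=0 FIRE
t=4: input=4 -> V=0 FIRE
t=5: input=0 -> V=0
t=6: input=1 -> V=6
t=7: input=2 -> V=16
t=8: input=2 -> V=0 FIRE
t=9: input=1 -> V=6
t=10: input=2 -> V=16
t=11: input=2 -> V=0 FIRE
t=12: input=1 -> V=6
t=13: input=0 -> V=4
t=14: input=2 -> V=14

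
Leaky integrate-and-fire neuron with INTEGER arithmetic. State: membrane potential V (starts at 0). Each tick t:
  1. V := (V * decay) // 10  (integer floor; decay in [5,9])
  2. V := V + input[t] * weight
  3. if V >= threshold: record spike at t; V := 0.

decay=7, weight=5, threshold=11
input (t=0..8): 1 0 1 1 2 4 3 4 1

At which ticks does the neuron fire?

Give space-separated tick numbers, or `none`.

Answer: 4 5 6 7

Derivation:
t=0: input=1 -> V=5
t=1: input=0 -> V=3
t=2: input=1 -> V=7
t=3: input=1 -> V=9
t=4: input=2 -> V=0 FIRE
t=5: input=4 -> V=0 FIRE
t=6: input=3 -> V=0 FIRE
t=7: input=4 -> V=0 FIRE
t=8: input=1 -> V=5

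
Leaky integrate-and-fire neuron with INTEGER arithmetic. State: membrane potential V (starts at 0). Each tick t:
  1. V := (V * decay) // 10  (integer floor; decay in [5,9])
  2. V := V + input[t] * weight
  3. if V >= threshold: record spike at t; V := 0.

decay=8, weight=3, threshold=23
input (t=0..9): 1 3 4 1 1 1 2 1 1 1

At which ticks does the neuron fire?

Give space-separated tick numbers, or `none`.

t=0: input=1 -> V=3
t=1: input=3 -> V=11
t=2: input=4 -> V=20
t=3: input=1 -> V=19
t=4: input=1 -> V=18
t=5: input=1 -> V=17
t=6: input=2 -> V=19
t=7: input=1 -> V=18
t=8: input=1 -> V=17
t=9: input=1 -> V=16

Answer: none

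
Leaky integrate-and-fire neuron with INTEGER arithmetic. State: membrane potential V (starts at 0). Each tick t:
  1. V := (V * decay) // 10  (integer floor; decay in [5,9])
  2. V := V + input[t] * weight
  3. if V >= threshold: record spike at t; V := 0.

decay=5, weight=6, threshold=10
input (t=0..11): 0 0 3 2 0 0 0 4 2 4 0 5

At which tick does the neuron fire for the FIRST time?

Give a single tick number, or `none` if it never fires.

t=0: input=0 -> V=0
t=1: input=0 -> V=0
t=2: input=3 -> V=0 FIRE
t=3: input=2 -> V=0 FIRE
t=4: input=0 -> V=0
t=5: input=0 -> V=0
t=6: input=0 -> V=0
t=7: input=4 -> V=0 FIRE
t=8: input=2 -> V=0 FIRE
t=9: input=4 -> V=0 FIRE
t=10: input=0 -> V=0
t=11: input=5 -> V=0 FIRE

Answer: 2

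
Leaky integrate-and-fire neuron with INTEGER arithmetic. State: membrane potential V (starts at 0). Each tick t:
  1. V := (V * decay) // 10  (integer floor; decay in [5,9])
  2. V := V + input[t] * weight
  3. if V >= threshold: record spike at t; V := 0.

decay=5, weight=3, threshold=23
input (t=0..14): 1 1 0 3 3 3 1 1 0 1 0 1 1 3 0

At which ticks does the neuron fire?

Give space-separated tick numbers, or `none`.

Answer: none

Derivation:
t=0: input=1 -> V=3
t=1: input=1 -> V=4
t=2: input=0 -> V=2
t=3: input=3 -> V=10
t=4: input=3 -> V=14
t=5: input=3 -> V=16
t=6: input=1 -> V=11
t=7: input=1 -> V=8
t=8: input=0 -> V=4
t=9: input=1 -> V=5
t=10: input=0 -> V=2
t=11: input=1 -> V=4
t=12: input=1 -> V=5
t=13: input=3 -> V=11
t=14: input=0 -> V=5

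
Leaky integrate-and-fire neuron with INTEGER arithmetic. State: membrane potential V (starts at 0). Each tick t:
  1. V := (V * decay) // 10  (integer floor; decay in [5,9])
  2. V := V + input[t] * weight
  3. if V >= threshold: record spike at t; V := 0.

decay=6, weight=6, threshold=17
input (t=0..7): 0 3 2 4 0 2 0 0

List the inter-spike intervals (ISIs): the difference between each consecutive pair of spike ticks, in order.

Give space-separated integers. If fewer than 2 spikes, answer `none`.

t=0: input=0 -> V=0
t=1: input=3 -> V=0 FIRE
t=2: input=2 -> V=12
t=3: input=4 -> V=0 FIRE
t=4: input=0 -> V=0
t=5: input=2 -> V=12
t=6: input=0 -> V=7
t=7: input=0 -> V=4

Answer: 2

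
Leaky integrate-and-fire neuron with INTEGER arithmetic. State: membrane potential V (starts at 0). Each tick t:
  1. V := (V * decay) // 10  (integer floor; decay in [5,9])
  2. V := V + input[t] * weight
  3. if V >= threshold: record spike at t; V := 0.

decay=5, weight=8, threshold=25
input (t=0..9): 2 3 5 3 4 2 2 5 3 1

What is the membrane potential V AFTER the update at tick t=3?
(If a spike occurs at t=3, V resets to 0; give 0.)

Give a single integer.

t=0: input=2 -> V=16
t=1: input=3 -> V=0 FIRE
t=2: input=5 -> V=0 FIRE
t=3: input=3 -> V=24
t=4: input=4 -> V=0 FIRE
t=5: input=2 -> V=16
t=6: input=2 -> V=24
t=7: input=5 -> V=0 FIRE
t=8: input=3 -> V=24
t=9: input=1 -> V=20

Answer: 24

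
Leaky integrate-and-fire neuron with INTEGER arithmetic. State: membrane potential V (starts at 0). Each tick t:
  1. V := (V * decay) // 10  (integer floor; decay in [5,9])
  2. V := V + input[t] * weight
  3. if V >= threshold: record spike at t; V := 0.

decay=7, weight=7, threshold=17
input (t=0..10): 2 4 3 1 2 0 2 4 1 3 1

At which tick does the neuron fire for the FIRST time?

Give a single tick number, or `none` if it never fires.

Answer: 1

Derivation:
t=0: input=2 -> V=14
t=1: input=4 -> V=0 FIRE
t=2: input=3 -> V=0 FIRE
t=3: input=1 -> V=7
t=4: input=2 -> V=0 FIRE
t=5: input=0 -> V=0
t=6: input=2 -> V=14
t=7: input=4 -> V=0 FIRE
t=8: input=1 -> V=7
t=9: input=3 -> V=0 FIRE
t=10: input=1 -> V=7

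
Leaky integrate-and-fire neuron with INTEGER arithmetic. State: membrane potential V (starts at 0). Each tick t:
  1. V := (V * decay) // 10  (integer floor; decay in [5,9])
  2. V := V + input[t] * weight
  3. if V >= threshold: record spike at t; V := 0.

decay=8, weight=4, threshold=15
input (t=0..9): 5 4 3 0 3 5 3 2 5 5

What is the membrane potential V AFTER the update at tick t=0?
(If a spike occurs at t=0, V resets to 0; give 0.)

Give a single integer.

t=0: input=5 -> V=0 FIRE
t=1: input=4 -> V=0 FIRE
t=2: input=3 -> V=12
t=3: input=0 -> V=9
t=4: input=3 -> V=0 FIRE
t=5: input=5 -> V=0 FIRE
t=6: input=3 -> V=12
t=7: input=2 -> V=0 FIRE
t=8: input=5 -> V=0 FIRE
t=9: input=5 -> V=0 FIRE

Answer: 0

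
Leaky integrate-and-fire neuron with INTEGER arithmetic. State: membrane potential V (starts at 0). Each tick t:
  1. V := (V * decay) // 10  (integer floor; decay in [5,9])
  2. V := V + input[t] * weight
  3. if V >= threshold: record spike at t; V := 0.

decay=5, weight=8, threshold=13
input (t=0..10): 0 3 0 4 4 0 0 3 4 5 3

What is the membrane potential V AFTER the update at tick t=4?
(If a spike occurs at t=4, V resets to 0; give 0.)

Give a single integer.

t=0: input=0 -> V=0
t=1: input=3 -> V=0 FIRE
t=2: input=0 -> V=0
t=3: input=4 -> V=0 FIRE
t=4: input=4 -> V=0 FIRE
t=5: input=0 -> V=0
t=6: input=0 -> V=0
t=7: input=3 -> V=0 FIRE
t=8: input=4 -> V=0 FIRE
t=9: input=5 -> V=0 FIRE
t=10: input=3 -> V=0 FIRE

Answer: 0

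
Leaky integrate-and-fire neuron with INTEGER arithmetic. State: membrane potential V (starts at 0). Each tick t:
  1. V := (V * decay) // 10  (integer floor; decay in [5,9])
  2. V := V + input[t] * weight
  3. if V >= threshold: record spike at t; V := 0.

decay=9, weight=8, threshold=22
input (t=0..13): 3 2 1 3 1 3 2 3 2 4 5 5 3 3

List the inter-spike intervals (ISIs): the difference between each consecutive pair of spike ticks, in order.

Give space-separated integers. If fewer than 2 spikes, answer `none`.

t=0: input=3 -> V=0 FIRE
t=1: input=2 -> V=16
t=2: input=1 -> V=0 FIRE
t=3: input=3 -> V=0 FIRE
t=4: input=1 -> V=8
t=5: input=3 -> V=0 FIRE
t=6: input=2 -> V=16
t=7: input=3 -> V=0 FIRE
t=8: input=2 -> V=16
t=9: input=4 -> V=0 FIRE
t=10: input=5 -> V=0 FIRE
t=11: input=5 -> V=0 FIRE
t=12: input=3 -> V=0 FIRE
t=13: input=3 -> V=0 FIRE

Answer: 2 1 2 2 2 1 1 1 1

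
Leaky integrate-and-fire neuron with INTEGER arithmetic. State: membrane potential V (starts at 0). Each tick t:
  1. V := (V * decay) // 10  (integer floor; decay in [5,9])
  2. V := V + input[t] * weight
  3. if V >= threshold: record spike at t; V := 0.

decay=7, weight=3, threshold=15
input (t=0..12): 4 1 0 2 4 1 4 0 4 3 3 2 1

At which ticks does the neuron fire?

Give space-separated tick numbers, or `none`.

Answer: 4 8 10

Derivation:
t=0: input=4 -> V=12
t=1: input=1 -> V=11
t=2: input=0 -> V=7
t=3: input=2 -> V=10
t=4: input=4 -> V=0 FIRE
t=5: input=1 -> V=3
t=6: input=4 -> V=14
t=7: input=0 -> V=9
t=8: input=4 -> V=0 FIRE
t=9: input=3 -> V=9
t=10: input=3 -> V=0 FIRE
t=11: input=2 -> V=6
t=12: input=1 -> V=7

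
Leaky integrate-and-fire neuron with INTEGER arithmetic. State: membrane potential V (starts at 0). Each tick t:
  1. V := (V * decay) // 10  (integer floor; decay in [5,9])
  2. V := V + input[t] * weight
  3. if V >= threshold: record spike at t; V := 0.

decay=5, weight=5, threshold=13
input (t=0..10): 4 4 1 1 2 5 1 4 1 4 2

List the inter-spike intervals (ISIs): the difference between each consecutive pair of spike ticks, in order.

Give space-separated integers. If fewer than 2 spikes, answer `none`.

t=0: input=4 -> V=0 FIRE
t=1: input=4 -> V=0 FIRE
t=2: input=1 -> V=5
t=3: input=1 -> V=7
t=4: input=2 -> V=0 FIRE
t=5: input=5 -> V=0 FIRE
t=6: input=1 -> V=5
t=7: input=4 -> V=0 FIRE
t=8: input=1 -> V=5
t=9: input=4 -> V=0 FIRE
t=10: input=2 -> V=10

Answer: 1 3 1 2 2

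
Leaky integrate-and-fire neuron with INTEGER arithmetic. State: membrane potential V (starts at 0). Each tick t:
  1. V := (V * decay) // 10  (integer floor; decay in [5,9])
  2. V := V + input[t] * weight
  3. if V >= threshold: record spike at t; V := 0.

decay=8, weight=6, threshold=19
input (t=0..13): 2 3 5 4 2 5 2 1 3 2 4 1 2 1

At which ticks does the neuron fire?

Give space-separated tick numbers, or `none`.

Answer: 1 2 3 5 8 10

Derivation:
t=0: input=2 -> V=12
t=1: input=3 -> V=0 FIRE
t=2: input=5 -> V=0 FIRE
t=3: input=4 -> V=0 FIRE
t=4: input=2 -> V=12
t=5: input=5 -> V=0 FIRE
t=6: input=2 -> V=12
t=7: input=1 -> V=15
t=8: input=3 -> V=0 FIRE
t=9: input=2 -> V=12
t=10: input=4 -> V=0 FIRE
t=11: input=1 -> V=6
t=12: input=2 -> V=16
t=13: input=1 -> V=18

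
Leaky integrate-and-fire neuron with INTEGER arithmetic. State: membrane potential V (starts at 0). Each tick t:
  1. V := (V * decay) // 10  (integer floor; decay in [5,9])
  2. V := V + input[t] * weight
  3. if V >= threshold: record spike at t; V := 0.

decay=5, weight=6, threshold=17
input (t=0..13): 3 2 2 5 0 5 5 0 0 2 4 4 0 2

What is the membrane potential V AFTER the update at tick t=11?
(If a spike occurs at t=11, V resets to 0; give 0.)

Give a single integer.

t=0: input=3 -> V=0 FIRE
t=1: input=2 -> V=12
t=2: input=2 -> V=0 FIRE
t=3: input=5 -> V=0 FIRE
t=4: input=0 -> V=0
t=5: input=5 -> V=0 FIRE
t=6: input=5 -> V=0 FIRE
t=7: input=0 -> V=0
t=8: input=0 -> V=0
t=9: input=2 -> V=12
t=10: input=4 -> V=0 FIRE
t=11: input=4 -> V=0 FIRE
t=12: input=0 -> V=0
t=13: input=2 -> V=12

Answer: 0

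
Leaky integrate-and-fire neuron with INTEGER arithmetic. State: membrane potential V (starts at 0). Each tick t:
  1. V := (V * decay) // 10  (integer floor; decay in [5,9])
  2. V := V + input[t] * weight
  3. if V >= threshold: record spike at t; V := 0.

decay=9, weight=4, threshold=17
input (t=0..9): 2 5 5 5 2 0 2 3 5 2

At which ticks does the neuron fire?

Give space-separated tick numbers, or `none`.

Answer: 1 2 3 7 8

Derivation:
t=0: input=2 -> V=8
t=1: input=5 -> V=0 FIRE
t=2: input=5 -> V=0 FIRE
t=3: input=5 -> V=0 FIRE
t=4: input=2 -> V=8
t=5: input=0 -> V=7
t=6: input=2 -> V=14
t=7: input=3 -> V=0 FIRE
t=8: input=5 -> V=0 FIRE
t=9: input=2 -> V=8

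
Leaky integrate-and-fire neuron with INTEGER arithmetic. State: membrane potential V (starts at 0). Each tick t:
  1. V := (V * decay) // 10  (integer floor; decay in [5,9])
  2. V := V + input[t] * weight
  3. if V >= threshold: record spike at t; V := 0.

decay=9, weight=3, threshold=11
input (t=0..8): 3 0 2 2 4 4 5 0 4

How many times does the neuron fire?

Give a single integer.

t=0: input=3 -> V=9
t=1: input=0 -> V=8
t=2: input=2 -> V=0 FIRE
t=3: input=2 -> V=6
t=4: input=4 -> V=0 FIRE
t=5: input=4 -> V=0 FIRE
t=6: input=5 -> V=0 FIRE
t=7: input=0 -> V=0
t=8: input=4 -> V=0 FIRE

Answer: 5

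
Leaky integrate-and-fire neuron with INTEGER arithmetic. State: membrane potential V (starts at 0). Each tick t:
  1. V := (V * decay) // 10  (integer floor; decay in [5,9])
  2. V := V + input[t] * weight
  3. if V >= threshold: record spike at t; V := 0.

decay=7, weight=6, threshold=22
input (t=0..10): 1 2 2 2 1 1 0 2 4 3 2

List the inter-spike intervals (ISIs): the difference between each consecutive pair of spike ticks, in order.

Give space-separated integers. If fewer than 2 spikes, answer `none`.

Answer: 6 2

Derivation:
t=0: input=1 -> V=6
t=1: input=2 -> V=16
t=2: input=2 -> V=0 FIRE
t=3: input=2 -> V=12
t=4: input=1 -> V=14
t=5: input=1 -> V=15
t=6: input=0 -> V=10
t=7: input=2 -> V=19
t=8: input=4 -> V=0 FIRE
t=9: input=3 -> V=18
t=10: input=2 -> V=0 FIRE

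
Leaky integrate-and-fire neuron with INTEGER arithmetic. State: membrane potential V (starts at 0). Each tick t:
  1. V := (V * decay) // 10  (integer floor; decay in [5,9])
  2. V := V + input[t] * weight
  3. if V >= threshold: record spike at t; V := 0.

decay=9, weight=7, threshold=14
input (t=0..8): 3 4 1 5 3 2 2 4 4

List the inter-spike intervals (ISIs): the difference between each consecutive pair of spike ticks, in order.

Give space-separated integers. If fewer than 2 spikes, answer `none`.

Answer: 1 2 1 1 1 1 1

Derivation:
t=0: input=3 -> V=0 FIRE
t=1: input=4 -> V=0 FIRE
t=2: input=1 -> V=7
t=3: input=5 -> V=0 FIRE
t=4: input=3 -> V=0 FIRE
t=5: input=2 -> V=0 FIRE
t=6: input=2 -> V=0 FIRE
t=7: input=4 -> V=0 FIRE
t=8: input=4 -> V=0 FIRE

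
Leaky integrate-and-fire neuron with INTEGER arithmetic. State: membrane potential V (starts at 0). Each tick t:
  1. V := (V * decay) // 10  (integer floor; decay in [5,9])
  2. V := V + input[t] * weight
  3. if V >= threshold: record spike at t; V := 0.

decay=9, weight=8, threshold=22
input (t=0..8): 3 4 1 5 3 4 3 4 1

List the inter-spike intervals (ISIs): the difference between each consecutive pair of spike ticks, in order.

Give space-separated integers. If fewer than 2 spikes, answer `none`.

t=0: input=3 -> V=0 FIRE
t=1: input=4 -> V=0 FIRE
t=2: input=1 -> V=8
t=3: input=5 -> V=0 FIRE
t=4: input=3 -> V=0 FIRE
t=5: input=4 -> V=0 FIRE
t=6: input=3 -> V=0 FIRE
t=7: input=4 -> V=0 FIRE
t=8: input=1 -> V=8

Answer: 1 2 1 1 1 1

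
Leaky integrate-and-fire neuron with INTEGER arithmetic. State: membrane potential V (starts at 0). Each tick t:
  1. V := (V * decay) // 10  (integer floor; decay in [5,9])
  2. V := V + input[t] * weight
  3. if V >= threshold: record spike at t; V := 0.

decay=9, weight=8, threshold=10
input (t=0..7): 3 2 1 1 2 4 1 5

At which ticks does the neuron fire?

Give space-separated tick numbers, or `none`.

Answer: 0 1 3 4 5 7

Derivation:
t=0: input=3 -> V=0 FIRE
t=1: input=2 -> V=0 FIRE
t=2: input=1 -> V=8
t=3: input=1 -> V=0 FIRE
t=4: input=2 -> V=0 FIRE
t=5: input=4 -> V=0 FIRE
t=6: input=1 -> V=8
t=7: input=5 -> V=0 FIRE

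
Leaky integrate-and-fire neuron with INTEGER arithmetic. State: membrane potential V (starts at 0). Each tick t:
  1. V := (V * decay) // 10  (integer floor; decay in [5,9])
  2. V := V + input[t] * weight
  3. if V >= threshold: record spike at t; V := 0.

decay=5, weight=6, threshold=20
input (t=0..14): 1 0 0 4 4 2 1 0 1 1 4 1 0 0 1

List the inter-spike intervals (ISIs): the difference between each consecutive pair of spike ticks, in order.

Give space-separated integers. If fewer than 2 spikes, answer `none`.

Answer: 1 6

Derivation:
t=0: input=1 -> V=6
t=1: input=0 -> V=3
t=2: input=0 -> V=1
t=3: input=4 -> V=0 FIRE
t=4: input=4 -> V=0 FIRE
t=5: input=2 -> V=12
t=6: input=1 -> V=12
t=7: input=0 -> V=6
t=8: input=1 -> V=9
t=9: input=1 -> V=10
t=10: input=4 -> V=0 FIRE
t=11: input=1 -> V=6
t=12: input=0 -> V=3
t=13: input=0 -> V=1
t=14: input=1 -> V=6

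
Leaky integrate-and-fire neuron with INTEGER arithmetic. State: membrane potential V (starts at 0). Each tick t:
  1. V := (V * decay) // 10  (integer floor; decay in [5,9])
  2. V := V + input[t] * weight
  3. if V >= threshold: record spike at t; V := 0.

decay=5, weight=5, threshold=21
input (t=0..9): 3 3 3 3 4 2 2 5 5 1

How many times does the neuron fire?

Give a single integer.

Answer: 4

Derivation:
t=0: input=3 -> V=15
t=1: input=3 -> V=0 FIRE
t=2: input=3 -> V=15
t=3: input=3 -> V=0 FIRE
t=4: input=4 -> V=20
t=5: input=2 -> V=20
t=6: input=2 -> V=20
t=7: input=5 -> V=0 FIRE
t=8: input=5 -> V=0 FIRE
t=9: input=1 -> V=5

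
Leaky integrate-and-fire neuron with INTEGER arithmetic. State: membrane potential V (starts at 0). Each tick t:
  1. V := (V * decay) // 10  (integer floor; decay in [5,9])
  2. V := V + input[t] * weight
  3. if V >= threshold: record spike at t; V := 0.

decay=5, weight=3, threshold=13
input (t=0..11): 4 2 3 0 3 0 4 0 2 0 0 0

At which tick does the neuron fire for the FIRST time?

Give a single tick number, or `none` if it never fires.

t=0: input=4 -> V=12
t=1: input=2 -> V=12
t=2: input=3 -> V=0 FIRE
t=3: input=0 -> V=0
t=4: input=3 -> V=9
t=5: input=0 -> V=4
t=6: input=4 -> V=0 FIRE
t=7: input=0 -> V=0
t=8: input=2 -> V=6
t=9: input=0 -> V=3
t=10: input=0 -> V=1
t=11: input=0 -> V=0

Answer: 2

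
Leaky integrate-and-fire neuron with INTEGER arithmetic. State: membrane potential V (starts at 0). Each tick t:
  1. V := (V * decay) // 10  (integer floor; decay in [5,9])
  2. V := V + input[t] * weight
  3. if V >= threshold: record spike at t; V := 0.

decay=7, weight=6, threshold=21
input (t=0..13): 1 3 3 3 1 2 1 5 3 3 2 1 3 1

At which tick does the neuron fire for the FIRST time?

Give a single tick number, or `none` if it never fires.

Answer: 1

Derivation:
t=0: input=1 -> V=6
t=1: input=3 -> V=0 FIRE
t=2: input=3 -> V=18
t=3: input=3 -> V=0 FIRE
t=4: input=1 -> V=6
t=5: input=2 -> V=16
t=6: input=1 -> V=17
t=7: input=5 -> V=0 FIRE
t=8: input=3 -> V=18
t=9: input=3 -> V=0 FIRE
t=10: input=2 -> V=12
t=11: input=1 -> V=14
t=12: input=3 -> V=0 FIRE
t=13: input=1 -> V=6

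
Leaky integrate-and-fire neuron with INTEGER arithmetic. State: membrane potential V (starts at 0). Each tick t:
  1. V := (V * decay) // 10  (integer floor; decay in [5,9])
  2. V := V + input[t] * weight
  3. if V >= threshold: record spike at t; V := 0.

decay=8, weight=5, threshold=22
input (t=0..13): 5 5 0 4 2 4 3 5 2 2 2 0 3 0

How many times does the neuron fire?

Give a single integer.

t=0: input=5 -> V=0 FIRE
t=1: input=5 -> V=0 FIRE
t=2: input=0 -> V=0
t=3: input=4 -> V=20
t=4: input=2 -> V=0 FIRE
t=5: input=4 -> V=20
t=6: input=3 -> V=0 FIRE
t=7: input=5 -> V=0 FIRE
t=8: input=2 -> V=10
t=9: input=2 -> V=18
t=10: input=2 -> V=0 FIRE
t=11: input=0 -> V=0
t=12: input=3 -> V=15
t=13: input=0 -> V=12

Answer: 6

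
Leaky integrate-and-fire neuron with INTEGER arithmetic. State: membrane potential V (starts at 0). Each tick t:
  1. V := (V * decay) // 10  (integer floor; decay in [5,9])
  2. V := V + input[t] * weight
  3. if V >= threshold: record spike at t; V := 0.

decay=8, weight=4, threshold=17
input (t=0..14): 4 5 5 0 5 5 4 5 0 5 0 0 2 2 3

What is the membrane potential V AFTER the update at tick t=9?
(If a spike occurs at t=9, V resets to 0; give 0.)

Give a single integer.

Answer: 0

Derivation:
t=0: input=4 -> V=16
t=1: input=5 -> V=0 FIRE
t=2: input=5 -> V=0 FIRE
t=3: input=0 -> V=0
t=4: input=5 -> V=0 FIRE
t=5: input=5 -> V=0 FIRE
t=6: input=4 -> V=16
t=7: input=5 -> V=0 FIRE
t=8: input=0 -> V=0
t=9: input=5 -> V=0 FIRE
t=10: input=0 -> V=0
t=11: input=0 -> V=0
t=12: input=2 -> V=8
t=13: input=2 -> V=14
t=14: input=3 -> V=0 FIRE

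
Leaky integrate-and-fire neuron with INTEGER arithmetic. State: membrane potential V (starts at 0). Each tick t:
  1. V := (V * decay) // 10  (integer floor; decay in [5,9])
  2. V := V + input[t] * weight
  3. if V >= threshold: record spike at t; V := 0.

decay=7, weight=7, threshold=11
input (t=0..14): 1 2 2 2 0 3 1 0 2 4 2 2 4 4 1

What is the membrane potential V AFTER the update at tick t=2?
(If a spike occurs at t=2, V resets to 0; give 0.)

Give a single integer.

Answer: 0

Derivation:
t=0: input=1 -> V=7
t=1: input=2 -> V=0 FIRE
t=2: input=2 -> V=0 FIRE
t=3: input=2 -> V=0 FIRE
t=4: input=0 -> V=0
t=5: input=3 -> V=0 FIRE
t=6: input=1 -> V=7
t=7: input=0 -> V=4
t=8: input=2 -> V=0 FIRE
t=9: input=4 -> V=0 FIRE
t=10: input=2 -> V=0 FIRE
t=11: input=2 -> V=0 FIRE
t=12: input=4 -> V=0 FIRE
t=13: input=4 -> V=0 FIRE
t=14: input=1 -> V=7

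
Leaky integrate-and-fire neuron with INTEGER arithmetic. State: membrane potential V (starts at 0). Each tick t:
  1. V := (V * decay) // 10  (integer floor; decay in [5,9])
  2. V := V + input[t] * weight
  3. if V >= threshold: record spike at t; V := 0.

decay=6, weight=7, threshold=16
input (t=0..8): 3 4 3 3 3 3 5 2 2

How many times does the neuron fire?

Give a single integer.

Answer: 8

Derivation:
t=0: input=3 -> V=0 FIRE
t=1: input=4 -> V=0 FIRE
t=2: input=3 -> V=0 FIRE
t=3: input=3 -> V=0 FIRE
t=4: input=3 -> V=0 FIRE
t=5: input=3 -> V=0 FIRE
t=6: input=5 -> V=0 FIRE
t=7: input=2 -> V=14
t=8: input=2 -> V=0 FIRE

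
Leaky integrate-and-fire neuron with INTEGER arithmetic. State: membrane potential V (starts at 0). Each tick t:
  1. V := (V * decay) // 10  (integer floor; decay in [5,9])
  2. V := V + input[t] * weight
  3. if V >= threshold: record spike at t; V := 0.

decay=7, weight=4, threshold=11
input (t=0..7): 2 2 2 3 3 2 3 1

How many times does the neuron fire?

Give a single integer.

Answer: 4

Derivation:
t=0: input=2 -> V=8
t=1: input=2 -> V=0 FIRE
t=2: input=2 -> V=8
t=3: input=3 -> V=0 FIRE
t=4: input=3 -> V=0 FIRE
t=5: input=2 -> V=8
t=6: input=3 -> V=0 FIRE
t=7: input=1 -> V=4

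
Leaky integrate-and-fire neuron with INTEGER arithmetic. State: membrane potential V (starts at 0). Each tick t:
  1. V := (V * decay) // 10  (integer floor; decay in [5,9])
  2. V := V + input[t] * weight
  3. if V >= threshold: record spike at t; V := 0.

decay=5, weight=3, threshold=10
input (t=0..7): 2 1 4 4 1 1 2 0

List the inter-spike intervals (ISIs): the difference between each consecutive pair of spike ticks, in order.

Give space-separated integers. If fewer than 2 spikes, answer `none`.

Answer: 1

Derivation:
t=0: input=2 -> V=6
t=1: input=1 -> V=6
t=2: input=4 -> V=0 FIRE
t=3: input=4 -> V=0 FIRE
t=4: input=1 -> V=3
t=5: input=1 -> V=4
t=6: input=2 -> V=8
t=7: input=0 -> V=4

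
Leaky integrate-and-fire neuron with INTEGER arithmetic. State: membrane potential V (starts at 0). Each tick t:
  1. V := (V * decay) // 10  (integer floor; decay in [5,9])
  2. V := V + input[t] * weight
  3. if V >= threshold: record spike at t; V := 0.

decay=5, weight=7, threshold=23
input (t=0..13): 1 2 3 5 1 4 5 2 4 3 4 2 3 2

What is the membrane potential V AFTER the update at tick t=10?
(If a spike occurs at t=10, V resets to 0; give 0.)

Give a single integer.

Answer: 0

Derivation:
t=0: input=1 -> V=7
t=1: input=2 -> V=17
t=2: input=3 -> V=0 FIRE
t=3: input=5 -> V=0 FIRE
t=4: input=1 -> V=7
t=5: input=4 -> V=0 FIRE
t=6: input=5 -> V=0 FIRE
t=7: input=2 -> V=14
t=8: input=4 -> V=0 FIRE
t=9: input=3 -> V=21
t=10: input=4 -> V=0 FIRE
t=11: input=2 -> V=14
t=12: input=3 -> V=0 FIRE
t=13: input=2 -> V=14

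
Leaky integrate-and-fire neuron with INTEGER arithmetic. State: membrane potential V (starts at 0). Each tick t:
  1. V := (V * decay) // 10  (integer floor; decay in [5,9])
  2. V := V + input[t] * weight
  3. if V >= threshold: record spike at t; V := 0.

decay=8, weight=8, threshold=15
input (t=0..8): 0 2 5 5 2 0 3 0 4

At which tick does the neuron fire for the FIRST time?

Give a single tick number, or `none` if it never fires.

Answer: 1

Derivation:
t=0: input=0 -> V=0
t=1: input=2 -> V=0 FIRE
t=2: input=5 -> V=0 FIRE
t=3: input=5 -> V=0 FIRE
t=4: input=2 -> V=0 FIRE
t=5: input=0 -> V=0
t=6: input=3 -> V=0 FIRE
t=7: input=0 -> V=0
t=8: input=4 -> V=0 FIRE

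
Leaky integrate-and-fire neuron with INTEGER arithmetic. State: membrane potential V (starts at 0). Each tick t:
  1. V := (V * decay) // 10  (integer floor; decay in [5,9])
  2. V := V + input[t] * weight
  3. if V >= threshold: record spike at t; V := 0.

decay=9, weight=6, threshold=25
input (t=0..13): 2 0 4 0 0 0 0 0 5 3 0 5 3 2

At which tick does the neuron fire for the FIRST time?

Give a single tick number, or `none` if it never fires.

Answer: 2

Derivation:
t=0: input=2 -> V=12
t=1: input=0 -> V=10
t=2: input=4 -> V=0 FIRE
t=3: input=0 -> V=0
t=4: input=0 -> V=0
t=5: input=0 -> V=0
t=6: input=0 -> V=0
t=7: input=0 -> V=0
t=8: input=5 -> V=0 FIRE
t=9: input=3 -> V=18
t=10: input=0 -> V=16
t=11: input=5 -> V=0 FIRE
t=12: input=3 -> V=18
t=13: input=2 -> V=0 FIRE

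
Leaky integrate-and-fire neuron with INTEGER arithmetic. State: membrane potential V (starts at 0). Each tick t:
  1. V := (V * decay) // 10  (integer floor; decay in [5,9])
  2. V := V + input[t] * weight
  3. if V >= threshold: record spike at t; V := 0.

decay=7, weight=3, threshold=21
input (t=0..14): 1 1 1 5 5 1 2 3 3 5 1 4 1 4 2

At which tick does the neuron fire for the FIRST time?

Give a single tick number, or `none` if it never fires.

t=0: input=1 -> V=3
t=1: input=1 -> V=5
t=2: input=1 -> V=6
t=3: input=5 -> V=19
t=4: input=5 -> V=0 FIRE
t=5: input=1 -> V=3
t=6: input=2 -> V=8
t=7: input=3 -> V=14
t=8: input=3 -> V=18
t=9: input=5 -> V=0 FIRE
t=10: input=1 -> V=3
t=11: input=4 -> V=14
t=12: input=1 -> V=12
t=13: input=4 -> V=20
t=14: input=2 -> V=20

Answer: 4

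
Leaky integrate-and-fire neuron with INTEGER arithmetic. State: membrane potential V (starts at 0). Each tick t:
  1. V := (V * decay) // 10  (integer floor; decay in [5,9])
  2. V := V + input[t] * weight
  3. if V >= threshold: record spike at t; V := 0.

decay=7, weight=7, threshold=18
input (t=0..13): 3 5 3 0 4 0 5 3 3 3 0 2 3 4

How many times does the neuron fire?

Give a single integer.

Answer: 10

Derivation:
t=0: input=3 -> V=0 FIRE
t=1: input=5 -> V=0 FIRE
t=2: input=3 -> V=0 FIRE
t=3: input=0 -> V=0
t=4: input=4 -> V=0 FIRE
t=5: input=0 -> V=0
t=6: input=5 -> V=0 FIRE
t=7: input=3 -> V=0 FIRE
t=8: input=3 -> V=0 FIRE
t=9: input=3 -> V=0 FIRE
t=10: input=0 -> V=0
t=11: input=2 -> V=14
t=12: input=3 -> V=0 FIRE
t=13: input=4 -> V=0 FIRE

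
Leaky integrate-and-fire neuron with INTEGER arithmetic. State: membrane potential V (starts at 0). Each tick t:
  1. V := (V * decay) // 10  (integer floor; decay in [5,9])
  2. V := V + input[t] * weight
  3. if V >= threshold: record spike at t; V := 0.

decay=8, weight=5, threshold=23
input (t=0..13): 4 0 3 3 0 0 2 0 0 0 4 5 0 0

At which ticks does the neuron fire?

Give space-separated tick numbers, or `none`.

t=0: input=4 -> V=20
t=1: input=0 -> V=16
t=2: input=3 -> V=0 FIRE
t=3: input=3 -> V=15
t=4: input=0 -> V=12
t=5: input=0 -> V=9
t=6: input=2 -> V=17
t=7: input=0 -> V=13
t=8: input=0 -> V=10
t=9: input=0 -> V=8
t=10: input=4 -> V=0 FIRE
t=11: input=5 -> V=0 FIRE
t=12: input=0 -> V=0
t=13: input=0 -> V=0

Answer: 2 10 11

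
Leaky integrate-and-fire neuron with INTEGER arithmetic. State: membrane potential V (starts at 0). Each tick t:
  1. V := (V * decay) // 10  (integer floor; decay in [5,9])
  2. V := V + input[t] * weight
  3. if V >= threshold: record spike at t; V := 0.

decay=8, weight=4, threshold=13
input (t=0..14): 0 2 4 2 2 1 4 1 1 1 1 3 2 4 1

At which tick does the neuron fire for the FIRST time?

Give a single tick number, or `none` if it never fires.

t=0: input=0 -> V=0
t=1: input=2 -> V=8
t=2: input=4 -> V=0 FIRE
t=3: input=2 -> V=8
t=4: input=2 -> V=0 FIRE
t=5: input=1 -> V=4
t=6: input=4 -> V=0 FIRE
t=7: input=1 -> V=4
t=8: input=1 -> V=7
t=9: input=1 -> V=9
t=10: input=1 -> V=11
t=11: input=3 -> V=0 FIRE
t=12: input=2 -> V=8
t=13: input=4 -> V=0 FIRE
t=14: input=1 -> V=4

Answer: 2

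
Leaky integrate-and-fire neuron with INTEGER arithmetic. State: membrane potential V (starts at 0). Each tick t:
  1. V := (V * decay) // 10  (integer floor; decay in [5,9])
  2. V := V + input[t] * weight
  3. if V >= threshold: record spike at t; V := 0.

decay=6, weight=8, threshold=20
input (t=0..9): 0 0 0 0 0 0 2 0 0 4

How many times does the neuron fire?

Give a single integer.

t=0: input=0 -> V=0
t=1: input=0 -> V=0
t=2: input=0 -> V=0
t=3: input=0 -> V=0
t=4: input=0 -> V=0
t=5: input=0 -> V=0
t=6: input=2 -> V=16
t=7: input=0 -> V=9
t=8: input=0 -> V=5
t=9: input=4 -> V=0 FIRE

Answer: 1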